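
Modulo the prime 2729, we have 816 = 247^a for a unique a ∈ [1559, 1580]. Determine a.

1571

Compute 247^1559 mod 2729 = 2415, then multiply by 247 repeatedly:
  247^1559=2415  247^1560=1583  247^1561=754  247^1562=666  247^1563=762
  247^1564=2642  247^1565=343  247^1566=122  247^1567=115  247^1568=1115
  247^1569=2505  247^1570=1981  247^1571=816
Found 816 at exponent 1571.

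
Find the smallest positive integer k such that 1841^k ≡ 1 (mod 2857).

The order of 1841 must divide p − 1 = 2856 = 2^3 · 3 · 7 · 17.
Divisors: 1, 2, 3, 4, 6, 7, 8, 12, 14, 17, 21, 24, 28, 34, 42, 51, 56, 68, 84, 102, 119, 136, 168, 204, 238, 357, 408, 476, 714, 952, 1428, 2856.
Check each in increasing order: 1841^1 ≡ 1841;  1841^2 ≡ 879;  1841^3 ≡ 1177;  1841^4 ≡ 1251;  1841^6 ≡ 2541;  1841^7 ≡ 1072;  1841^8 ≡ 2222;  1841^12 ≡ 2718;  1841^14 ≡ 670;  1841^17 ≡ 58;  1841^21 ≡ 1133;  1841^24 ≡ 2179;  1841^28 ≡ 351;  1841^34 ≡ 507;  1841^42 ≡ 896;  1841^51 ≡ 836;  1841^56 ≡ 350;  1841^68 ≡ 2776;  1841^84 ≡ 2856;  1841^102 ≡ 1788;  1841^119 ≡ 852;  1841^136 ≡ 847;  1841^168 ≡ 1.
Smallest exponent giving 1 is 168.

168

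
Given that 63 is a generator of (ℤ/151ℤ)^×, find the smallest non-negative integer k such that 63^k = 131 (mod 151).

63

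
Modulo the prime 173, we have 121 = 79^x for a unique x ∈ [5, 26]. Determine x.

Compute 79^5 mod 173 = 30, then multiply by 79 repeatedly:
  79^5=30  79^6=121
Found 121 at exponent 6.

6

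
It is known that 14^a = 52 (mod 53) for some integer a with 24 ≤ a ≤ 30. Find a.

26

Compute 14^24 mod 53 = 10, then multiply by 14 repeatedly:
  14^24=10  14^25=34  14^26=52
Found 52 at exponent 26.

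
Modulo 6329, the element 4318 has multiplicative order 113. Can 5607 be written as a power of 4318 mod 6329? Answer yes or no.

no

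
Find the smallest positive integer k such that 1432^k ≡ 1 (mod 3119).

3118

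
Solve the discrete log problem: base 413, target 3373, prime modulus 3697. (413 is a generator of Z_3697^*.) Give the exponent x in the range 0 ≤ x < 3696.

Baby-step giant-step with m = ceil(sqrt(3696)) = 61.
Baby table (413^j mod 3697 for j=0..60):
  0:1  1:413  2:507  3:2359  4:1956  5:1882  6:896  7:348
  8:3238  9:2677  10:198  11:440  12:567  13:1260  14:2800  15:2936
  16:3649  17:2358  18:1543  19:1375  20:2234  21:2089  22:1356  23:1781
  24:3547  25:899  26:1587  27:1062  28:2360  29:2369  30:2389  31:3255
  32:2304  33:1423  34:3573  35:546  36:3678  37:3244  38:1458  39:3240
  40:3503  41:1212  42:1461  43:782  44:1327  45:895  46:3632  47:2731
  48:318  49:1939  50:2255  51:3368  52:912  53:3259  54:259  55:3451
  56:1918  57:976  58:115  59:3131  60:2850
Giant step factor: 413^(-61) ≡ 3094 (mod 3697).
Scan 3373·3094^i mod 3697 for i = 0, 1, …:
  i=0: 3373   i=1: 3128   i=2: 2983   i=3: 1690
  i=4: 1302   i=5: 2355   i=6: 3280   i=7: 55
  i=8: 108   i=9: 1422     …   i=27: 2539
  i=28: 3238
Match at i=28, j=8: x = 28·61 + 8 = 1716.

1716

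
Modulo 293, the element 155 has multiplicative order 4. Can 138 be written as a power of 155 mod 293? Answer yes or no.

⟨155⟩ has order 4; its elements mod 293 are {1, 138, 155, 292}.
138 is in this set.

yes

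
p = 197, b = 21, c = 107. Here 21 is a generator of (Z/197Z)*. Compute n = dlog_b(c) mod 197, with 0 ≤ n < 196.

Baby-step giant-step with m = ceil(sqrt(196)) = 14.
Baby table (21^j mod 197 for j=0..13):
  0:1  1:21  2:47  3:2  4:42  5:94  6:4  7:84
  8:188  9:8  10:168  11:179  12:16  13:139
Giant step factor: 21^(-14) ≡ 93 (mod 197).
Scan 107·93^i mod 197 for i = 0, 1, …:
  i=0: 107   i=1: 101   i=2: 134   i=3: 51
  i=4: 15   i=5: 16
Match at i=5, j=12: n = 5·14 + 12 = 82.

82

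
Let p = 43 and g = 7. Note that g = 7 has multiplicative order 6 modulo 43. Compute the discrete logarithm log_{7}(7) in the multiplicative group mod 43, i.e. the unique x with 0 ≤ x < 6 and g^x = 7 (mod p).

Successive powers of 7 modulo 43:
  7^0=1  7^1=7
So 7^1 ≡ 7 (mod 43), giving x = 1.

1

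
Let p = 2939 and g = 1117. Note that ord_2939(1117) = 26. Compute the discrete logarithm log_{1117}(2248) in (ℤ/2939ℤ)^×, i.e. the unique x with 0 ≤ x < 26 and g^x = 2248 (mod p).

16

Successive powers of 1117 modulo 2939:
  1117^0=1  1117^1=1117  1117^2=1553  1117^3=691  1117^4=1829  1117^5=388
  1117^6=1363  1117^7=69  1117^8=659  1117^9=1353  1117^10=655  1117^11=2763
  1117^12=321  1117^13=2938  1117^14=1822  1117^15=1386  1117^16=2248
So 1117^16 ≡ 2248 (mod 2939), giving x = 16.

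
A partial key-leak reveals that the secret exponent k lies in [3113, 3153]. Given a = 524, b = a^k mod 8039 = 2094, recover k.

Compute 524^3113 mod 8039 = 8010, then multiply by 524 repeatedly:
  524^3113=8010  524^3114=882  524^3115=3945  524^3116=1157  524^3117=3343
  524^3118=7269  524^3119=6509  524^3120=2180  524^3121=782  524^3122=7818
  524^3123=4781  524^3124=5115  524^3125=3273  524^3126=2745  524^3127=7438
  524^3128=6636  524^3129=4416  524^3130=6791  524^3131=5246  524^3132=7605
  524^3133=5715  524^3134=4152  524^3135=5118  524^3136=4845  524^3137=6495
  524^3138=2883  524^3139=7399  524^3140=2278  524^3141=3900  524^3142=1694
  524^3143=3366  524^3144=3243  524^3145=3103  524^3146=2094
Found 2094 at exponent 3146.

3146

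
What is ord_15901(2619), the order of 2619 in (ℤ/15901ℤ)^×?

15900

The order of 2619 must divide p − 1 = 15900 = 2^2 · 3 · 5^2 · 53.
Divisors: 1, 2, 3, 4, 5, 6, 10, 12, 15, 20, 25, 30, 50, 53, 60, 75, 100, 106, 150, 159, 212, 265, 300, 318, 530, 636, 795, 1060, 1325, 1590, 2650, 3180, 3975, 5300, 7950, 15900.
Check each in increasing order: 2619^1 ≡ 2619;  2619^2 ≡ 5830;  2619^3 ≡ 3810;  2619^4 ≡ 8463;  2619^5 ≡ 14504;  2619^6 ≡ 14388;  2619^10 ≡ 11687;  2619^12 ≡ 15326;  2619^15 ≡ 3588;  2619^20 ≡ 12280;  2619^25 ≡ 2019;  2619^30 ≡ 9835;  2619^50 ≡ 5705;  2619^53 ≡ 15284;  2619^60 ≡ 1442;  2619^75 ≡ 6071;  2619^100 ≡ 13579;  2619^106 ≡ 14966;  2619^150 ≡ 14424;  2619^159 ≡ 4459;  2619^212 ≡ 15571;  2619^265 ≡ 12798;  2619^300 ≡ 3092;  2619^318 ≡ 6431;  2619^530 ≡ 8504;  2619^636 ≡ 15161;  2619^795 ≡ 7748;  2619^1060 ≡ 268;  2619^1325 ≡ 11149;  2619^1590 ≡ 5229;  2619^2650 ≡ 2084;  2619^3180 ≡ 8622;  2619^3975 ≡ 3155;  2619^5300 ≡ 2083;  2619^7950 ≡ 15900;  2619^15900 ≡ 1.
Smallest exponent giving 1 is 15900.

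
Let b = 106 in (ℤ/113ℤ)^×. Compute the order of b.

The order of 106 must divide p − 1 = 112 = 2^4 · 7.
Divisors: 1, 2, 4, 7, 8, 14, 16, 28, 56, 112.
Check each in increasing order: 106^1 ≡ 106;  106^2 ≡ 49;  106^4 ≡ 28;  106^7 ≡ 1.
Smallest exponent giving 1 is 7.

7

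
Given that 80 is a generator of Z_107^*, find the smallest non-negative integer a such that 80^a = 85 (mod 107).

68

Baby-step giant-step with m = ceil(sqrt(106)) = 11.
Baby table (80^j mod 107 for j=0..10):
  0:1  1:80  2:87  3:5  4:79  5:7  6:25  7:74
  8:35  9:18  10:49
Giant step factor: 80^(-11) ≡ 96 (mod 107).
Scan 85·96^i mod 107 for i = 0, 1, …:
  i=0: 85   i=1: 28   i=2: 13   i=3: 71
  i=4: 75   i=5: 31   i=6: 87
Match at i=6, j=2: a = 6·11 + 2 = 68.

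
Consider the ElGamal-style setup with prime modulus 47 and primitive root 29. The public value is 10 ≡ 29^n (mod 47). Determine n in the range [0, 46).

15

Successive powers of 29 modulo 47:
  29^0=1  29^1=29  29^2=42  29^3=43  29^4=25  29^5=20
  29^6=16  29^7=41  29^8=14  29^9=30  29^10=24  29^11=38
  29^12=21  29^13=45  29^14=36  29^15=10
So 29^15 ≡ 10 (mod 47), giving n = 15.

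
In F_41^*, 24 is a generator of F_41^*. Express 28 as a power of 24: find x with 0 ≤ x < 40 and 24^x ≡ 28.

Successive powers of 24 modulo 41:
  24^0=1  24^1=24  24^2=2  24^3=7  24^4=4  24^5=14
  24^6=8  24^7=28
So 24^7 ≡ 28 (mod 41), giving x = 7.

7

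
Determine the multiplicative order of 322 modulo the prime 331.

330

The order of 322 must divide p − 1 = 330 = 2 · 3 · 5 · 11.
Divisors: 1, 2, 3, 5, 6, 10, 11, 15, 22, 30, 33, 55, 66, 110, 165, 330.
Check each in increasing order: 322^1 ≡ 322;  322^2 ≡ 81;  322^3 ≡ 264;  322^5 ≡ 200;  322^6 ≡ 186;  322^10 ≡ 280;  322^11 ≡ 128;  322^15 ≡ 61;  322^22 ≡ 165;  322^30 ≡ 80;  322^33 ≡ 267;  322^55 ≡ 32;  322^66 ≡ 124;  322^110 ≡ 31;  322^165 ≡ 330;  322^330 ≡ 1.
Smallest exponent giving 1 is 330.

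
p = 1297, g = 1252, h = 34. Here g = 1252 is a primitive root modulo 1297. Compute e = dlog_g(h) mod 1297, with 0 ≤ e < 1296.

Baby-step giant-step with m = ceil(sqrt(1296)) = 36.
Baby table (1252^j mod 1297 for j=0..35):
  0:1  1:1252  2:728  3:962  4:808  5:1253  6:683  7:393
  8:473  9:764  10:639  11:1076  12:866  13:1237  14:106  15:418
  16:645  17:806  18:46  19:524  20:1063  21:154  22:852  23:570
  24:290  25:1217  26:1006  27:125  28:860  29:210  30:926  31:1131
  32:985  33:1070  34:1136  35:760
Giant step factor: 1252^(-36) ≡ 426 (mod 1297).
Scan 34·426^i mod 1297 for i = 0, 1, …:
  i=0: 34   i=1: 217   i=2: 355   i=3: 778
  i=4: 693   i=5: 799   i=6: 560   i=7: 1209
  i=8: 125
Match at i=8, j=27: e = 8·36 + 27 = 315.

315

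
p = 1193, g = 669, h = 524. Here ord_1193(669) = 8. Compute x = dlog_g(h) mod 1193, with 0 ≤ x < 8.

5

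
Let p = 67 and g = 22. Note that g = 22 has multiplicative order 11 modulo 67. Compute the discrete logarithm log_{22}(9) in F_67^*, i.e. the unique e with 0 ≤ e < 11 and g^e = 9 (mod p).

9

Successive powers of 22 modulo 67:
  22^0=1  22^1=22  22^2=15  22^3=62  22^4=24  22^5=59
  22^6=25  22^7=14  22^8=40  22^9=9
So 22^9 ≡ 9 (mod 67), giving e = 9.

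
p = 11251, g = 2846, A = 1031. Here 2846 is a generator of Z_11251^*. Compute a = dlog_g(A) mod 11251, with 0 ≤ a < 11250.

9948

Baby-step giant-step with m = ceil(sqrt(11250)) = 107.
Baby table (2846^j mod 11251 for j=0..106):
  0:1  1:2846  2:10247  3:370  4:6677  5:11054  6:1888  7:6521
  8:5867  9:998  10:5056  11:10598  12:9228  13:3054  14:5912  15:5307
  16:4880  17:4746  18:5916  19:5440  20:864  21:6226  22:10122  23:4652
  24:8416  25:9808  26:11088  27:8644  28:6138  29:7196  30:2996  31:9609
  32:7284  33:5922  34:14  35:6091  36:8446  37:5180  38:3470  39:8493
  40:3930  41:1286  42:3381  43:2721  44:3278  45:2109  46:5431  47:9003
  48:4011  49:6792  50:814  51:10189  52:4067  53:8654  54:845  55:8407
  56:6696  57:8873  58:5314  59:2300  60:8969  61:8506  62:7175  63:10736
  64:8191  65:10765  66:717  67:4151  68:196  69:6517  70:5734  71:5014
  72:3576  73:6392  74:10016  75:6753  76:2330  77:4341  78:888  79:7024
  80:8528  81:2281  82:11150  83:5080  84:145  85:7634  86:683  87:8646
  88:579  89:5188  90:3736  91:461  92:6890  93:9698  94:1805  95:6574
  96:10442  97:4041  98:2164  99:4447  100:10038  101:1859  102:2744  103:1230
  104:1519  105:2690  106:5060
Giant step factor: 2846^(-107) ≡ 238 (mod 11251).
Scan 1031·238^i mod 11251 for i = 0, 1, …:
  i=0: 1031   i=1: 9107   i=2: 7274   i=3: 9809
  i=4: 5585   i=5: 1612   i=6: 1122   i=7: 8263
  i=8: 8920   i=9: 7772     …   i=91: 8941
  i=92: 1519
Match at i=92, j=104: a = 92·107 + 104 = 9948.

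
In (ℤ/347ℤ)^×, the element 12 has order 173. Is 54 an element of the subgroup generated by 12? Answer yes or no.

no

54 ∈ ⟨12⟩ iff 54^173 ≡ 1 (mod 347), since |⟨12⟩| = 173.
54^173 mod 347 = 346.
Since 346 ≠ 1, 54 does not lie in the subgroup.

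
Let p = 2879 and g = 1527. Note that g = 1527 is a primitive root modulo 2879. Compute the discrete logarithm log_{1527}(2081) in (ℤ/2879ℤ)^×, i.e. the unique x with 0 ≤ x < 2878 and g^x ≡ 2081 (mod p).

1608

Baby-step giant-step with m = ceil(sqrt(2878)) = 54.
Baby table (1527^j mod 2879 for j=0..53):
  0:1  1:1527  2:2618  3:1634  4:1904  5:2497  6:1123  7:1816
  8:555  9:1059  10:1974  11:2864  12:127  13:1036  14:1401  15:230
  16:2851  17:429  18:1550  19:312  20:1389  21:2059  22:225  23:974
  24:1734  25:2017  26:2308  27:420  28:2202  29:2661  30:1078  31:2197
  32:784  33:2383  34:2664  35:2780  36:1414  37:2807  38:2337  39:1518
  40:391  41:1104  42:1593  43:2635  44:1682  45:346  46:1485  47:1822
  48:1080  49:2372  50:262  51:2772  52:714  53:2016
Giant step factor: 1527^(-54) ≡ 2691 (mod 2879).
Scan 2081·2691^i mod 2879 for i = 0, 1, …:
  i=0: 2081   i=1: 316   i=2: 1051   i=3: 1063
  i=4: 1686   i=5: 2601   i=6: 442   i=7: 395
  i=8: 594   i=9: 609     …   i=28: 405
  i=29: 1593
Match at i=29, j=42: x = 29·54 + 42 = 1608.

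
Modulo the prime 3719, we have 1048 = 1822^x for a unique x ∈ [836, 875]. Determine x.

Compute 1822^836 mod 3719 = 1131, then multiply by 1822 repeatedly:
  1822^836=1131  1822^837=356  1822^838=1526  1822^839=2279  1822^840=1934
  1822^841=1855  1822^842=2958  1822^843=645  1822^844=3705  1822^845=525
  1822^846=767  1822^847=2849  1822^848=2873  1822^849=1973  1822^850=2252
  1822^851=1087  1822^852=2006  1822^853=2874  1822^854=76  1822^855=869
  1822^856=2743  1822^857=3129  1822^858=3530  1822^859=1509  1822^860=1057
  1822^861=3131  1822^862=3455  1822^863=2462  1822^864=650  1822^865=1658
  1822^866=1048
Found 1048 at exponent 866.

866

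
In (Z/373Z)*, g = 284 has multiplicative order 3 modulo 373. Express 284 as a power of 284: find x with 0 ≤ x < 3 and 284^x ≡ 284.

Successive powers of 284 modulo 373:
  284^0=1  284^1=284
So 284^1 ≡ 284 (mod 373), giving x = 1.

1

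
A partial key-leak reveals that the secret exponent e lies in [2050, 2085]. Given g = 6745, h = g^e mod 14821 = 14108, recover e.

Compute 6745^2050 mod 14821 = 3886, then multiply by 6745 repeatedly:
  6745^2050=3886  6745^2051=7542  6745^2052=5118  6745^2053=2801  6745^2054=10791
  6745^2055=14185  6745^2056=8270  6745^2057=9727  6745^2058=10869  6745^2059=6739
  6745^2060=13369  6745^2061=2941  6745^2062=6547  6745^2063=7756  6745^2064=10911
  6745^2065=8430  6745^2066=6994  6745^2067=14108
Found 14108 at exponent 2067.

2067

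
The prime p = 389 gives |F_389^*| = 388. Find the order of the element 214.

The order of 214 must divide p − 1 = 388 = 2^2 · 97.
Divisors: 1, 2, 4, 97, 194, 388.
Check each in increasing order: 214^1 ≡ 214;  214^2 ≡ 283;  214^4 ≡ 344;  214^97 ≡ 388;  214^194 ≡ 1.
Smallest exponent giving 1 is 194.

194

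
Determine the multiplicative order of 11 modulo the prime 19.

The order of 11 must divide p − 1 = 18 = 2 · 3^2.
Divisors: 1, 2, 3, 6, 9, 18.
Check each in increasing order: 11^1 ≡ 11;  11^2 ≡ 7;  11^3 ≡ 1.
Smallest exponent giving 1 is 3.

3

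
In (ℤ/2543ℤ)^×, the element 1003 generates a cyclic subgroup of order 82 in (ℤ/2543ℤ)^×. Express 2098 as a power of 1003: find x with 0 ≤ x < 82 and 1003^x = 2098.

57

Baby-step giant-step with m = ceil(sqrt(82)) = 10.
Baby table (1003^j mod 2543 for j=0..9):
  0:1  1:1003  2:1524  3:229  4:817  5:605  6:1581  7:1454
  8:1223  9:943
Giant step factor: 1003^(-10) ≡ 335 (mod 2543).
Scan 2098·335^i mod 2543 for i = 0, 1, …:
  i=0: 2098   i=1: 962   i=2: 1852   i=3: 2471
  i=4: 1310   i=5: 1454
Match at i=5, j=7: x = 5·10 + 7 = 57.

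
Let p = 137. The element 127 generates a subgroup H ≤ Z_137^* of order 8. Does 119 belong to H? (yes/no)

no

119 ∈ ⟨127⟩ iff 119^8 ≡ 1 (mod 137), since |⟨127⟩| = 8.
119^8 mod 137 = 60.
Since 60 ≠ 1, 119 does not lie in the subgroup.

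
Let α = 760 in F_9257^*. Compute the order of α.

9256

The order of 760 must divide p − 1 = 9256 = 2^3 · 13 · 89.
Divisors: 1, 2, 4, 8, 13, 26, 52, 89, 104, 178, 356, 712, 1157, 2314, 4628, 9256.
Check each in increasing order: 760^1 ≡ 760;  760^2 ≡ 3666;  760^4 ≡ 7649;  760^8 ≡ 2961;  760^13 ≡ 934;  760^26 ≡ 2198;  760^52 ≡ 8307;  760^89 ≡ 7403;  760^104 ≡ 4571;  760^178 ≡ 2969;  760^356 ≡ 2297;  760^712 ≡ 8976;  760^1157 ≡ 6374;  760^2314 ≡ 8160;  760^4628 ≡ 9256;  760^9256 ≡ 1.
Smallest exponent giving 1 is 9256.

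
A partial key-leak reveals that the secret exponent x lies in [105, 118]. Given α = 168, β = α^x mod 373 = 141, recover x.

107

Compute 168^105 mod 373 = 50, then multiply by 168 repeatedly:
  168^105=50  168^106=194  168^107=141
Found 141 at exponent 107.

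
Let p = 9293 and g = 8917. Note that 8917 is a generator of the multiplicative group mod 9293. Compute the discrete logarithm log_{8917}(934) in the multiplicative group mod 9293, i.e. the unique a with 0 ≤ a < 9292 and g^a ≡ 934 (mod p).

Baby-step giant-step with m = ceil(sqrt(9292)) = 97.
Baby table (8917^j mod 9293 for j=0..96):
  0:1  1:8917  2:1981  3:7877  4:2715  5:1390  6:7061  7:2862
  8:1876  9:892  10:8449  11:1382  12:776  13:5600  14:3911  15:7051
  16:6622  17:652  18:5759  19:9178  20:6068  21:4510  22:4859  23:3737
  24:7424  25:5769  26:5418  27:7292  28:8936  29:4130  30:8344  31:3690
  32:6510  33:5592  34:6919  35:496  36:8657  37:6811  38:3932  39:8448
  40:1758  41:8088  42:7016  43:1196  44:5661  45:8854  46:7083  47:3883
  48:8286  49:6912  50:3128  51:4083  52:7430  53:3513  54:8011  55:8089
  56:6640  57:3177  58:4245  59:2276  60:8473  61:1651  62:1855  63:8788
  64:4020  65:3239  66:8812  67:4289  68:4318  69:2707  70:4398  71:506
  72:4897  73:8035  74:8358  75:7719  76:6365  77:4354  78:7757  79:1370
  80:5288  81:414  82:2317  83:2350  84:8528  85:8850  86:8587  87:5252
  88:4657  89:5345  90:6861  91:3718  92:5275  93:5302  94:4443  95:2172
  96:1112
Giant step factor: 8917^(-97) ≡ 8020 (mod 9293).
Scan 934·8020^i mod 9293 for i = 0, 1, …:
  i=0: 934   i=1: 522   i=2: 4590   i=3: 2227
  i=4: 8687   i=5: 119   i=6: 6494   i=7: 3908
  i=8: 6164   i=9: 5813     …   i=87: 1484
  i=88: 6640
Match at i=88, j=56: a = 88·97 + 56 = 8592.

8592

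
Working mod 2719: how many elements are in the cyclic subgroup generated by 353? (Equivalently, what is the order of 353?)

906

The order of 353 must divide p − 1 = 2718 = 2 · 3^2 · 151.
Divisors: 1, 2, 3, 6, 9, 18, 151, 302, 453, 906, 1359, 2718.
Check each in increasing order: 353^1 ≡ 353;  353^2 ≡ 2254;  353^3 ≡ 1714;  353^6 ≡ 1276;  353^9 ≡ 988;  353^18 ≡ 23;  353^151 ≡ 1454;  353^302 ≡ 1453;  353^453 ≡ 2718;  353^906 ≡ 1.
Smallest exponent giving 1 is 906.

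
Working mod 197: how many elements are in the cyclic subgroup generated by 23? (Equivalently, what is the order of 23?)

The order of 23 must divide p − 1 = 196 = 2^2 · 7^2.
Divisors: 1, 2, 4, 7, 14, 28, 49, 98, 196.
Check each in increasing order: 23^1 ≡ 23;  23^2 ≡ 135;  23^4 ≡ 101;  23^7 ≡ 178;  23^14 ≡ 164;  23^28 ≡ 104;  23^49 ≡ 1.
Smallest exponent giving 1 is 49.

49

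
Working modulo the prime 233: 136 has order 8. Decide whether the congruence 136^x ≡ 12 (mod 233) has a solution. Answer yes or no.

yes

12 ∈ ⟨136⟩ iff 12^8 ≡ 1 (mod 233), since |⟨136⟩| = 8.
12^8 mod 233 = 1.
Since 1 = 1, 12 lies in the subgroup.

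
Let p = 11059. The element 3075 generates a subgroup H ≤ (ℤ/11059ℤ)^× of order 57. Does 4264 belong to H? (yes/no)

yes

4264 ∈ ⟨3075⟩ iff 4264^57 ≡ 1 (mod 11059), since |⟨3075⟩| = 57.
4264^57 mod 11059 = 1.
Since 1 = 1, 4264 lies in the subgroup.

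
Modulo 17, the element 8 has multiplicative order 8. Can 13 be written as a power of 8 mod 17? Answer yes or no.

yes

⟨8⟩ has order 8; its elements mod 17 are {1, 2, 4, 8, 9, 13, 15, 16}.
13 is in this set.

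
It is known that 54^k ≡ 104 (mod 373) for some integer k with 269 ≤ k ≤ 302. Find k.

Compute 54^269 mod 373 = 183, then multiply by 54 repeatedly:
  54^269=183  54^270=184  54^271=238  54^272=170  54^273=228
  54^274=3  54^275=162  54^276=169  54^277=174  54^278=71
  54^279=104
Found 104 at exponent 279.

279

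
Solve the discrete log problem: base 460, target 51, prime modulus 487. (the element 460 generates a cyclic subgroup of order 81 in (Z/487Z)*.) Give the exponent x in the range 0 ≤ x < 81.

21

Successive powers of 460 modulo 487:
  460^0=1  460^1=460  460^2=242  460^3=284  460^4=124  460^5=61
  460^6=301  460^7=152  460^8=279  460^9=259  460^10=312  460^11=342
  460^12=19  460^13=461  460^14=215  460^15=39  460^16=408  460^17=185
  460^18=362  460^19=453  460^20=431  460^21=51
So 460^21 ≡ 51 (mod 487), giving x = 21.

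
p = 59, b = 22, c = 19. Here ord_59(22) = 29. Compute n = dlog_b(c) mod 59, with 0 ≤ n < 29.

26

Successive powers of 22 modulo 59:
  22^0=1  22^1=22  22^2=12  22^3=28  22^4=26  22^5=41
  22^6=17  22^7=20  22^8=27  22^9=4  22^10=29  22^11=48
  22^12=53  22^13=45  22^14=46  22^15=9  22^16=21  22^17=49
  22^18=16  22^19=57  22^20=15  22^21=35  22^22=3  22^23=7
  22^24=36  22^25=25  22^26=19
So 22^26 ≡ 19 (mod 59), giving n = 26.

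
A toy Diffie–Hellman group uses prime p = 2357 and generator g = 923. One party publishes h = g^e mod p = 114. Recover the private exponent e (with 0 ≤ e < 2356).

Baby-step giant-step with m = ceil(sqrt(2356)) = 49.
Baby table (923^j mod 2357 for j=0..48):
  0:1  1:923  2:1052  3:2269  4:1271  5:1704  6:673  7:1288
  8:896  9:2058  10:2149  11:1290  12:385  13:1805  14:1973  15:1475
  16:1436  17:794  18:2192  19:910  20:838  21:378  22:58  23:1680
  24:2091  25:1967  26:651  27:2195  28:1322  29:1637  30:114  31:1514
  32:2078  33:1753  34:1117  35:982  36:1298  37:698  38:793  39:1269
  40:2215  41:926  42:1464  43:711  44:1007  45:803  46:1071  47:950
  48:46
Giant step factor: 923^(-49) ≡ 221 (mod 2357).
Scan 114·221^i mod 2357 for i = 0, 1, …:
  i=0: 114
Match at i=0, j=30: e = 0·49 + 30 = 30.

30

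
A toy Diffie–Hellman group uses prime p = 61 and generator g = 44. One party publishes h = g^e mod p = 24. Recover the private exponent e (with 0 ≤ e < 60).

57

Baby-step giant-step with m = ceil(sqrt(60)) = 8.
Baby table (44^j mod 61 for j=0..7):
  0:1  1:44  2:45  3:28  4:12  5:40  6:52  7:31
Giant step factor: 44^(-8) ≡ 25 (mod 61).
Scan 24·25^i mod 61 for i = 0, 1, …:
  i=0: 24   i=1: 51   i=2: 55   i=3: 33
  i=4: 32   i=5: 7   i=6: 53   i=7: 44
Match at i=7, j=1: e = 7·8 + 1 = 57.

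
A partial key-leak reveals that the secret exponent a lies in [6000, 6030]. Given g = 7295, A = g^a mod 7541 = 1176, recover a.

6006

Compute 7295^6000 mod 7541 = 611, then multiply by 7295 repeatedly:
  7295^6000=611  7295^6001=514  7295^6002=1753  7295^6003=6140  7295^6004=5301
  7295^6005=547  7295^6006=1176
Found 1176 at exponent 6006.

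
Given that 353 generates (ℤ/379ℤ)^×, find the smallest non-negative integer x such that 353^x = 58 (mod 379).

374

Baby-step giant-step with m = ceil(sqrt(378)) = 20.
Baby table (353^j mod 379 for j=0..19):
  0:1  1:353  2:297  3:237  4:281  5:274  6:77  7:272
  8:129  9:57  10:34  11:253  12:244  13:99  14:79  15:220
  16:344  17:152  18:217  19:43
Giant step factor: 353^(-20) ≡ 20 (mod 379).
Scan 58·20^i mod 379 for i = 0, 1, …:
  i=0: 58   i=1: 23   i=2: 81   i=3: 104
  i=4: 185   i=5: 289   i=6: 95   i=7: 5
  i=8: 100   i=9: 105     …   i=17: 364
  i=18: 79
Match at i=18, j=14: x = 18·20 + 14 = 374.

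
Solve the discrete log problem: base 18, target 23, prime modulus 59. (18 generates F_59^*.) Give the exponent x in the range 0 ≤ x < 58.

57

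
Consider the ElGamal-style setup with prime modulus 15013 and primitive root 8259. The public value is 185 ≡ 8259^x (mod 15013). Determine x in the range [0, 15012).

1253

Baby-step giant-step with m = ceil(sqrt(15012)) = 123.
Baby table (8259^j mod 15013 for j=0..122):
  0:1  1:8259  2:7022  3:14492  4:5792  5:4710  6:1207  7:14994
  8:8222  9:1699  10:9899  11:10056  12:588  13:7093  14:361  15:8925
  16:12758  17:7088  18:4105  19:3841  20:350  21:8154  22:10581  23:12819
  24:445  25:12083  26:2086  27:8363  28:10217  29:9143  30:11660  31:6558
  32:10631  33:5405  34:6246  35:1046  36:6439  37:3655  38:10515  39:8193
  40:2396  41:1430  42:10152  43:12776  44:5620  45:10397  46:9476  47:14528
  48:2856  49:2281  50:12477  51:13324  52:12639  53:112  54:9215  55:5788
  56:1700  57:3145  58:2065  59:67  60:12885  61:5071  62:10132  63:12739
  64:297  65:5804  66:13740  67:10406  68:8742  69:2661  70:13180  71:9370
  72:9828  73:9174  74:12468  75:14058  76:9493  77:4801  78:2126  79:8437
  80:5850  81:3316  82:3132  83:14802  84:13872  85:4645  86:4840  87:8954
  88:12061  89:544  90:4009  91:6666  92:1823  93:13131  94:10030  95:11049
  96:4677  97:13907  98:8463  99:10402  100:5732  101:4599  102:251  103:1215
  104:6001  105:4346  106:12544  107:11196  108:2697  109:10244  110:6941  111:6085
  112:7504  113:1872  114:12471  115:8809  116:533  117:3238  118:4489  119:7554
  120:9471  121:3259  122:12785
Giant step factor: 8259^(-123) ≡ 5540 (mod 15013).
Scan 185·5540^i mod 15013 for i = 0, 1, …:
  i=0: 185   i=1: 4016   i=2: 14387   i=3: 14976
  i=4: 5202   i=5: 9133   i=6: 3010   i=7: 10970
  i=8: 1176   i=9: 14411   i=10: 12819
Match at i=10, j=23: x = 10·123 + 23 = 1253.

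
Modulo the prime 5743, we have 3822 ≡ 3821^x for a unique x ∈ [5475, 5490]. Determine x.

5475

Compute 3821^5475 mod 5743 = 3822, then multiply by 3821 repeatedly:
  3821^5475=3822
Found 3822 at exponent 5475.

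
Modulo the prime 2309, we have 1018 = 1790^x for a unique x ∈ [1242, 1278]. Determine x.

1256

Compute 1790^1242 mod 2309 = 1170, then multiply by 1790 repeatedly:
  1790^1242=1170  1790^1243=37  1790^1244=1578  1790^1245=713  1790^1246=1702
  1790^1247=1009  1790^1248=472  1790^1249=2095  1790^1250=234  1790^1251=931
  1790^1252=1701  1790^1253=1528  1790^1254=1264  1790^1255=2049  1790^1256=1018
Found 1018 at exponent 1256.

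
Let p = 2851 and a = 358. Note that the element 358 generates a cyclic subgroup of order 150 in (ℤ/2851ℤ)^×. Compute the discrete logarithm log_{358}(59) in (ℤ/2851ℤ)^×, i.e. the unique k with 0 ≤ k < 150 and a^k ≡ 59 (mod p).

Baby-step giant-step with m = ceil(sqrt(150)) = 13.
Baby table (358^j mod 2851 for j=0..12):
  0:1  1:358  2:2720  3:1569  4:55  5:2584  6:1348  7:765
  8:174  9:2421  10:14  11:2161  12:1017
Giant step factor: 358^(-13) ≡ 193 (mod 2851).
Scan 59·193^i mod 2851 for i = 0, 1, …:
  i=0: 59   i=1: 2834   i=2: 2421
Match at i=2, j=9: k = 2·13 + 9 = 35.

35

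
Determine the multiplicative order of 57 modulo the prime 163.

81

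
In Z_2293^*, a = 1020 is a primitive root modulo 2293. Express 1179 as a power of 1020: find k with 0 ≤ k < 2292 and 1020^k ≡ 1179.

905

Baby-step giant-step with m = ceil(sqrt(2292)) = 48.
Baby table (1020^j mod 2293 for j=0..47):
  0:1  1:1020  2:1671  3:721  4:1660  5:966  6:1623  7:2207
  8:1707  9:753  10:2198  11:1699  12:1765  13:295  14:517  15:2243
  16:1739  17:1291  18:638  19:1841  20:2146  21:1398  22:2007  23:1784
  24:1331  25:164  26:2184  27:1177  28:1301  29:1666  30:207  31:184
  32:1947  33:202  34:1963  35:471  36:1183  37:542  38:227  39:2240
  40:972  41:864  42:768  43:1447  44:1541  45:1115  46:2265  47:1249
Giant step factor: 1020^(-48) ≡ 467 (mod 2293).
Scan 1179·467^i mod 2293 for i = 0, 1, …:
  i=0: 1179   i=1: 273   i=2: 1376   i=3: 552
  i=4: 968   i=5: 335   i=6: 521   i=7: 249
  i=8: 1633   i=9: 1335     …   i=17: 758
  i=18: 864
Match at i=18, j=41: k = 18·48 + 41 = 905.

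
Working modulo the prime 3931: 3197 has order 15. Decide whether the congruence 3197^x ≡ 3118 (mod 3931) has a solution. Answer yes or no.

yes

⟨3197⟩ has order 15; its elements mod 3931 are {1, 209, 241, 440, 561, 617, 981, 1547, 3047, 3118, 3161, 3197, 3250, 3313, 3834}.
3118 is in this set.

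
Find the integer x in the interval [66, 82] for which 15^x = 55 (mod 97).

81

Compute 15^66 mod 97 = 18, then multiply by 15 repeatedly:
  15^66=18  15^67=76  15^68=73  15^69=28  15^70=32
  15^71=92  15^72=22  15^73=39  15^74=3  15^75=45
  15^76=93  15^77=37  15^78=70  15^79=80  15^80=36
  15^81=55
Found 55 at exponent 81.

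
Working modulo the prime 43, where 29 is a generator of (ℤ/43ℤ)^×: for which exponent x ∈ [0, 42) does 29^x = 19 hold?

23

Baby-step giant-step with m = ceil(sqrt(42)) = 7.
Baby table (29^j mod 43 for j=0..6):
  0:1  1:29  2:24  3:8  4:17  5:20  6:21
Giant step factor: 29^(-7) ≡ 37 (mod 43).
Scan 19·37^i mod 43 for i = 0, 1, …:
  i=0: 19   i=1: 15   i=2: 39   i=3: 24
Match at i=3, j=2: x = 3·7 + 2 = 23.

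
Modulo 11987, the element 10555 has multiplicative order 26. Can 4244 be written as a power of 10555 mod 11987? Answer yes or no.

yes

4244 ∈ ⟨10555⟩ iff 4244^26 ≡ 1 (mod 11987), since |⟨10555⟩| = 26.
4244^26 mod 11987 = 1.
Since 1 = 1, 4244 lies in the subgroup.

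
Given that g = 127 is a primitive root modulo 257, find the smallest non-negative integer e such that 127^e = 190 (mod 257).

164

Baby-step giant-step with m = ceil(sqrt(256)) = 16.
Baby table (127^j mod 257 for j=0..15):
  0:1  1:127  2:195  3:93  4:246  5:145  6:168  7:5
  8:121  9:204  10:208  11:202  12:211  13:69  14:25  15:91
Giant step factor: 127^(-16) ≡ 32 (mod 257).
Scan 190·32^i mod 257 for i = 0, 1, …:
  i=0: 190   i=1: 169   i=2: 11   i=3: 95
  i=4: 213   i=5: 134   i=6: 176   i=7: 235
  i=8: 67   i=9: 88   i=10: 246
Match at i=10, j=4: e = 10·16 + 4 = 164.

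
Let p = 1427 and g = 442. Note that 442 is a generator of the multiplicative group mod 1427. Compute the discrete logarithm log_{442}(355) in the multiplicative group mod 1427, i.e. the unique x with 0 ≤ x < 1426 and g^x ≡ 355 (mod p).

1113

Baby-step giant-step with m = ceil(sqrt(1426)) = 38.
Baby table (442^j mod 1427 for j=0..37):
  0:1  1:442  2:1292  3:264  4:1101  5:35  6:1200  7:983
  8:678  9:6  10:1225  11:617  12:157  13:898  14:210  15:65
  16:190  17:1214  18:36  19:215  20:848  21:942  22:1107  23:1260
  24:390  25:1140  26:149  27:216  28:1290  29:807  30:1371  31:934
  32:425  33:913  34:1132  35:894  36:1296  37:605
Giant step factor: 442^(-38) ≡ 262 (mod 1427).
Scan 355·262^i mod 1427 for i = 0, 1, …:
  i=0: 355   i=1: 255   i=2: 1168   i=3: 638
  i=4: 197   i=5: 242   i=6: 616   i=7: 141
  i=8: 1267   i=9: 890     …   i=28: 803
  i=29: 617
Match at i=29, j=11: x = 29·38 + 11 = 1113.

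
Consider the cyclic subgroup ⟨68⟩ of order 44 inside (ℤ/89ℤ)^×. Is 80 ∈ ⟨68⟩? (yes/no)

yes

80 ∈ ⟨68⟩ iff 80^44 ≡ 1 (mod 89), since |⟨68⟩| = 44.
80^44 mod 89 = 1.
Since 1 = 1, 80 lies in the subgroup.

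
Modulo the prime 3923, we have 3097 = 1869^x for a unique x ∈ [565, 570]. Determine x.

Compute 1869^565 mod 3923 = 3356, then multiply by 1869 repeatedly:
  1869^565=3356  1869^566=3410  1869^567=2338  1869^568=3423  1869^569=3097
Found 3097 at exponent 569.

569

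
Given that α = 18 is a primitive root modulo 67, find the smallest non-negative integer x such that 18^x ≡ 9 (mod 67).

6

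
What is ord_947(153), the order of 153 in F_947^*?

The order of 153 must divide p − 1 = 946 = 2 · 11 · 43.
Divisors: 1, 2, 11, 22, 43, 86, 473, 946.
Check each in increasing order: 153^1 ≡ 153;  153^2 ≡ 681;  153^11 ≡ 424;  153^22 ≡ 793;  153^43 ≡ 514;  153^86 ≡ 930;  153^473 ≡ 946;  153^946 ≡ 1.
Smallest exponent giving 1 is 946.

946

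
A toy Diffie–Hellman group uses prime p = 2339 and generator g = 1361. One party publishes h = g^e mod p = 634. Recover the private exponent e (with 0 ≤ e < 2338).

Baby-step giant-step with m = ceil(sqrt(2338)) = 49.
Baby table (1361^j mod 2339 for j=0..48):
  0:1  1:1361  2:2172  3:1935  4:2160  5:1976  6:1825  7:2146
  8:1634  9:1824  10:785  11:1801  12:2228  13:964  14:2164  15:403
  16:1157  17:530  18:918  19:372  20:1068  21:1029  22:1747  23:1243
  24:626  25:590  26:713  27:2047  28:218  29:1984  30:1018  31:810
  32:741  33:392  34:220  35:28  36:684  37:2  38:383  39:2005
  40:1531  41:1981  42:1613  43:1311  44:1953  45:929  46:1309  47:1570
  48:1263
Giant step factor: 1361^(-49) ≡ 1317 (mod 2339).
Scan 634·1317^i mod 2339 for i = 0, 1, …:
  i=0: 634   i=1: 2294   i=2: 1549   i=3: 425
  i=4: 704   i=5: 924   i=6: 628   i=7: 1409
  i=8: 826   i=9: 207     …   i=18: 1060
  i=19: 1976
Match at i=19, j=5: e = 19·49 + 5 = 936.

936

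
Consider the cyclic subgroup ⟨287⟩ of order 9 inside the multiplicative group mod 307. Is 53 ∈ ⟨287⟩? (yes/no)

yes

⟨287⟩ has order 9; its elements mod 307 are {1, 17, 46, 53, 93, 168, 274, 287, 289}.
53 is in this set.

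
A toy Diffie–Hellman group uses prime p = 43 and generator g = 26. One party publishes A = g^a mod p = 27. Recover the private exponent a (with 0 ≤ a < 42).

Successive powers of 26 modulo 43:
  26^0=1  26^1=26  26^2=31  26^3=32  26^4=15  26^5=3
  26^6=35  26^7=7  26^8=10  26^9=2  26^10=9  26^11=19
  26^12=21  26^13=30  26^14=6  26^15=27
So 26^15 ≡ 27 (mod 43), giving a = 15.

15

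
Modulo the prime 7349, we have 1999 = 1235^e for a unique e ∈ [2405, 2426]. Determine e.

2420

Compute 1235^2405 mod 7349 = 4275, then multiply by 1235 repeatedly:
  1235^2405=4275  1235^2406=3043  1235^2407=2766  1235^2408=6074  1235^2409=5410
  1235^2410=1109  1235^2411=2701  1235^2412=6638  1235^2413=3795  1235^2414=5512
  1235^2415=2146  1235^2416=4670  1235^2417=5834  1235^2418=2970  1235^2419=799
  1235^2420=1999
Found 1999 at exponent 2420.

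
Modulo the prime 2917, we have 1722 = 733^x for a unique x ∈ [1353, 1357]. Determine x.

1355

Compute 733^1353 mod 2917 = 1017, then multiply by 733 repeatedly:
  733^1353=1017  733^1354=1626  733^1355=1722
Found 1722 at exponent 1355.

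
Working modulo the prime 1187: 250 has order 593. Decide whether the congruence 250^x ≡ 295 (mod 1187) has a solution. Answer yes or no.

295 ∈ ⟨250⟩ iff 295^593 ≡ 1 (mod 1187), since |⟨250⟩| = 593.
295^593 mod 1187 = 1.
Since 1 = 1, 295 lies in the subgroup.

yes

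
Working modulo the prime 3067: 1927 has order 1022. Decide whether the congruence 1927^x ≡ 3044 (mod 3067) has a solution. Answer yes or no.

3044 ∈ ⟨1927⟩ iff 3044^1022 ≡ 1 (mod 3067), since |⟨1927⟩| = 1022.
3044^1022 mod 3067 = 1.
Since 1 = 1, 3044 lies in the subgroup.

yes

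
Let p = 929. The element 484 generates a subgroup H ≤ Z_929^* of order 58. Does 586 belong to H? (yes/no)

no

586 ∈ ⟨484⟩ iff 586^58 ≡ 1 (mod 929), since |⟨484⟩| = 58.
586^58 mod 929 = 828.
Since 828 ≠ 1, 586 does not lie in the subgroup.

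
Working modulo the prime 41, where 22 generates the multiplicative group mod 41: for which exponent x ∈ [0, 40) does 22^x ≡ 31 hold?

Successive powers of 22 modulo 41:
  22^0=1  22^1=22  22^2=33  22^3=29  22^4=23  22^5=14
  22^6=21  22^7=11  22^8=37  22^9=35  22^10=32  22^11=7
  22^12=31
So 22^12 ≡ 31 (mod 41), giving x = 12.

12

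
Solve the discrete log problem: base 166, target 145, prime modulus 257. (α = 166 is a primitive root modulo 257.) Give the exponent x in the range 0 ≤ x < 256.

43

Baby-step giant-step with m = ceil(sqrt(256)) = 16.
Baby table (166^j mod 257 for j=0..15):
  0:1  1:166  2:57  3:210  4:165  5:148  6:153  7:212
  8:240  9:5  10:59  11:28  12:22  13:54  14:226  15:251
Giant step factor: 166^(-16) ≡ 249 (mod 257).
Scan 145·249^i mod 257 for i = 0, 1, …:
  i=0: 145   i=1: 125   i=2: 28
Match at i=2, j=11: x = 2·16 + 11 = 43.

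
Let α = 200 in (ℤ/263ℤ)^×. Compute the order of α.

The order of 200 must divide p − 1 = 262 = 2 · 131.
Divisors: 1, 2, 131, 262.
Check each in increasing order: 200^1 ≡ 200;  200^2 ≡ 24;  200^131 ≡ 1.
Smallest exponent giving 1 is 131.

131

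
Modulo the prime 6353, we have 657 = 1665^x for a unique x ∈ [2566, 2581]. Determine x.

Compute 1665^2566 mod 6353 = 4694, then multiply by 1665 repeatedly:
  1665^2566=4694  1665^2567=1320  1665^2568=6015  1665^2569=2647  1665^2570=4626
  1665^2571=2454  1665^2572=931  1665^2573=6336  1665^2574=3460  1665^2575=5082
  1665^2576=5687  1665^2577=2885  1665^2578=657
Found 657 at exponent 2578.

2578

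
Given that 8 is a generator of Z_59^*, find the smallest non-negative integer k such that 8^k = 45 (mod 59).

16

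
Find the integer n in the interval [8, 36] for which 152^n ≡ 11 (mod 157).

28

Compute 152^8 mod 157 = 9, then multiply by 152 repeatedly:
  152^8=9  152^9=112  152^10=68  152^11=131  152^12=130
  152^13=135  152^14=110  152^15=78  152^16=81  152^17=66
  152^18=141  152^19=80  152^20=71  152^21=116  152^22=48
  152^23=74  152^24=101  152^25=123  152^26=13  152^27=92
  152^28=11
Found 11 at exponent 28.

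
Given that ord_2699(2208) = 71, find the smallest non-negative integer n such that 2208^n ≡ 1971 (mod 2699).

3

Baby-step giant-step with m = ceil(sqrt(71)) = 9.
Baby table (2208^j mod 2699 for j=0..8):
  0:1  1:2208  2:870  3:1971  4:1180  5:905  6:980  7:1941
  8:2415
Giant step factor: 2208^(-9) ≡ 415 (mod 2699).
Scan 1971·415^i mod 2699 for i = 0, 1, …:
  i=0: 1971
Match at i=0, j=3: n = 0·9 + 3 = 3.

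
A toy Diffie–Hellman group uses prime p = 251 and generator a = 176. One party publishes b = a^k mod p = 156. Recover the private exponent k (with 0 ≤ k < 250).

218

Baby-step giant-step with m = ceil(sqrt(250)) = 16.
Baby table (176^j mod 251 for j=0..15):
  0:1  1:176  2:103  3:56  4:67  5:246  6:124  7:238
  8:222  9:167  10:25  11:133  12:65  13:145  14:169  15:126
Giant step factor: 176^(-16) ≡ 174 (mod 251).
Scan 156·174^i mod 251 for i = 0, 1, …:
  i=0: 156   i=1: 36   i=2: 240   i=3: 94
  i=4: 41   i=5: 106   i=6: 121   i=7: 221
  i=8: 51   i=9: 89   i=10: 175   i=11: 79
  i=12: 192   i=13: 25
Match at i=13, j=10: k = 13·16 + 10 = 218.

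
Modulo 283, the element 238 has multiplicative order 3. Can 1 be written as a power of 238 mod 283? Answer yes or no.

yes

1 ∈ ⟨238⟩ iff 1^3 ≡ 1 (mod 283), since |⟨238⟩| = 3.
1^3 mod 283 = 1.
Since 1 = 1, 1 lies in the subgroup.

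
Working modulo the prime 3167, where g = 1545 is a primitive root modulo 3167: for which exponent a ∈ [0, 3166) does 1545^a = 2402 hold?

583

Baby-step giant-step with m = ceil(sqrt(3166)) = 57.
Baby table (1545^j mod 3167 for j=0..56):
  0:1  1:1545  2:2274  3:1127  4:2532  5:695  6:162  7:97
  8:1016  9:2055  10:1641  11:1745  12:908  13:3046  14:3075  15:375
  16:2981  17:827  18:1414  19:2567  20:931  21:577  22:1538  23:960
  24:1044  25:977  26:1973  27:1631  28:2130  29:337  30:1277  31:3091
  32:2926  33:1361  34:3024  35:755  36:1019  37:356  38:2129  39:1959
  40:2170  41:1964  42:394  43:666  44:2862  45:658  46:3  47:1468
  48:488  49:214  50:1262  51:2085  52:486  53:291  54:3048  55:2998
  56:1756
Giant step factor: 1545^(-57) ≡ 2899 (mod 3167).
Scan 2402·2899^i mod 3167 for i = 0, 1, …:
  i=0: 2402   i=1: 2332   i=2: 2090   i=3: 439
  i=4: 2694   i=5: 84   i=6: 2824   i=7: 81
  i=8: 461   i=9: 3132   i=10: 3046
Match at i=10, j=13: a = 10·57 + 13 = 583.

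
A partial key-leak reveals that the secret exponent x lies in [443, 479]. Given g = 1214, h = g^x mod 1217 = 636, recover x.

446

Compute 1214^443 mod 1217 = 923, then multiply by 1214 repeatedly:
  1214^443=923  1214^444=882  1214^445=1005  1214^446=636
Found 636 at exponent 446.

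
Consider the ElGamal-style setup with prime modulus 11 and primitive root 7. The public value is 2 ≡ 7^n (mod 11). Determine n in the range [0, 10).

3

Successive powers of 7 modulo 11:
  7^0=1  7^1=7  7^2=5  7^3=2
So 7^3 ≡ 2 (mod 11), giving n = 3.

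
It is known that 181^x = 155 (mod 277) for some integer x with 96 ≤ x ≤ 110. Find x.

108

Compute 181^96 mod 277 = 27, then multiply by 181 repeatedly:
  181^96=27  181^97=178  181^98=86  181^99=54  181^100=79
  181^101=172  181^102=108  181^103=158  181^104=67  181^105=216
  181^106=39  181^107=134  181^108=155
Found 155 at exponent 108.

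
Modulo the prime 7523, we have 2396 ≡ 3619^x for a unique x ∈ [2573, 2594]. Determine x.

2593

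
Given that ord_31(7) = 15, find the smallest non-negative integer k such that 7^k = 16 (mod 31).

12

Successive powers of 7 modulo 31:
  7^0=1  7^1=7  7^2=18  7^3=2  7^4=14  7^5=5
  7^6=4  7^7=28  7^8=10  7^9=8  7^10=25  7^11=20
  7^12=16
So 7^12 ≡ 16 (mod 31), giving k = 12.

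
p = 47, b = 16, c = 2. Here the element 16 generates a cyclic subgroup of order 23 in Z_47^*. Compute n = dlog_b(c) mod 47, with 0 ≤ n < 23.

6

Successive powers of 16 modulo 47:
  16^0=1  16^1=16  16^2=21  16^3=7  16^4=18  16^5=6
  16^6=2
So 16^6 ≡ 2 (mod 47), giving n = 6.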